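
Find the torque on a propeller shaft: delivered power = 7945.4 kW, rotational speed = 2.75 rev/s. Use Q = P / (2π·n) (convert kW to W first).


Formula: Q = P_W / (2 * pi * n)
Step 1 — P_W = 7945.4 kW * 1000 = 7945400.0 W
Step 2 — 2 * pi * n = 2 * pi * 2.75 = 17.27876
Step 3 — Q = 7945400.0 / 17.27876 ≈ 459840 N·m (5 s.f.)

459840 N·m


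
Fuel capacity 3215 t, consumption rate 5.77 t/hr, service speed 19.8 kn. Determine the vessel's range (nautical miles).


Formula: endurance = fuel / rate; range = endurance * speed
Step 1 — endurance = 3215 / 5.77 = 557.1924 hours
Step 2 — range = 557.1924 * 19.8 ≈ 11032 nautical miles (5 s.f.)

11032 NM


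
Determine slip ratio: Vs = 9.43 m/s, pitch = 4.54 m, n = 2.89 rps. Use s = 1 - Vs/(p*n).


Formula: s = 1 - Vs / (p * n)
Step 1 — p * n = 4.54 * 2.89 = 13.1206
Step 2 — Vs / (p*n) = 9.43 / 13.1206 = 0.718717 (6 d.p.)
Step 3 — s = 1 - 0.718717 = 0.281283

0.281283


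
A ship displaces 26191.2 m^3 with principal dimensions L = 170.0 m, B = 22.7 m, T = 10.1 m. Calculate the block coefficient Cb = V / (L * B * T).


Formula: Cb = V / (L * B * T)
Step 1 — L * B * T = 170.0 * 22.7 * 10.1 = 38975.9 m^3
Step 2 — Cb = 26191.2 / 38975.9 ≈ 0.67198 (5 s.f.)

0.67198


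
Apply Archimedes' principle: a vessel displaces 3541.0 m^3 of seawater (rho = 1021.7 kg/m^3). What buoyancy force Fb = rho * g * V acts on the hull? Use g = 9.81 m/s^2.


Formula: Fb = rho * g * V
Substituting: Fb = 1021.7 * 9.81 * 3541.0
Intermediate: 1021.7 * 9.81 = 10022.877
Result: Fb = 10022.877 * 3541.0 ≈ 35491000 N (5 s.f.)

35491000 N


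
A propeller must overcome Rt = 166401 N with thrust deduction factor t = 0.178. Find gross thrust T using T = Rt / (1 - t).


Formula: T = Rt / (1 - t)
Step 1 — (1 - t) = 1 - 0.178 = 0.822
Step 2 — T = 166401 / 0.822 ≈ 202430 N (5 s.f.)

202430 N


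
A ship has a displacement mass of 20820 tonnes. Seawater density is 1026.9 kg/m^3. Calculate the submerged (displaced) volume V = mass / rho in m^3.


Formula: V = mass / rho
Step 1 — convert tonnes to kg: 20820 t * 1000 = 20820000 kg
Step 2 — V = 20820000 / 1026.9 ≈ 20275 m^3 (5 s.f.)

20275 m^3


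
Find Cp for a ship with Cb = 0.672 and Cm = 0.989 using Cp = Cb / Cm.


Formula: Cp = Cb / Cm
Substituting: Cp = 0.672 / 0.989
Result: Cp ≈ 0.67947 (5 s.f.)

0.67947


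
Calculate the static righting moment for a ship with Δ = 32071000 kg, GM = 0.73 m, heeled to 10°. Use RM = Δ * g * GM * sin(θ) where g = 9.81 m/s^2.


Formula: GZ = GM * sin(theta); RM = disp * g * GZ
Step 1 — GZ = 0.73 * sin(10°) = 0.73 * 0.173648 = 0.126763 m
Step 2 — RM = 32071000 * 9.81 * 0.126763 ≈ 39882000 N·m (5 s.f.)

39882000 N·m


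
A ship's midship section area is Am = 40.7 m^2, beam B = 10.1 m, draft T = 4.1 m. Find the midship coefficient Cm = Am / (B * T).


Formula: Cm = Am / (B * T)
Step 1 — B * T = 10.1 * 4.1 = 41.41 m^2
Step 2 — Cm = 40.7 / 41.41 ≈ 0.98285 (5 s.f.)

0.98285


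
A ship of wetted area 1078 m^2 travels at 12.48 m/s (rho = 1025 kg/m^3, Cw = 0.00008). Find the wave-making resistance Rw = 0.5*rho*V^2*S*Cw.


Formula: Rw = 0.5 * rho * V^2 * S * Cw
Step 1 — V^2 = 12.48^2 = 155.7504
Step 2 — 0.5 * rho * V^2 = 0.5 * 1025 * 155.7504 = 79822.08
Step 3 — Rw = 79822.08 * 1078 * 0.00008 ≈ 6883.9 N (5 s.f.)

6883.9 N


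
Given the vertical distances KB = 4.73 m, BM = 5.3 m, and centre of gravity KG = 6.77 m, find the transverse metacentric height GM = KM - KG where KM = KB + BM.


Formula: GM = KB + BM - KG
Step 1 — KM = KB + BM = 4.73 + 5.3 = 10.03 m
Step 2 — GM = KM - KG = 10.03 - 6.77 = 3.26 m

3.26 m


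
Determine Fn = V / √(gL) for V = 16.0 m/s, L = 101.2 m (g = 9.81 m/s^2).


Formula: Fn = V / sqrt(g * L)
Step 1 — g * L = 9.81 * 101.2 = 992.772
Step 2 — sqrt(g * L) = sqrt(992.772) = 31.508285
Step 3 — Fn = 16.0 / 31.508285 ≈ 0.50780 (5 s.f.)

0.50780


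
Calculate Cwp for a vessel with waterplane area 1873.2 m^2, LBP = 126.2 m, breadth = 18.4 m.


Formula: Cwp = Aw / (L * B)
Step 1 — L * B = 126.2 * 18.4 = 2322.08 m^2
Step 2 — Cwp = 1873.2 / 2322.08 ≈ 0.80669 (5 s.f.)

0.80669


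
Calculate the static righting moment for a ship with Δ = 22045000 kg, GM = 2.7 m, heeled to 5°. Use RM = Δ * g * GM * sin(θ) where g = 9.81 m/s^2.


Formula: GZ = GM * sin(theta); RM = disp * g * GZ
Step 1 — GZ = 2.7 * sin(5°) = 2.7 * 0.087156 = 0.235321 m
Step 2 — RM = 22045000 * 9.81 * 0.235321 ≈ 50891000 N·m (5 s.f.)

50891000 N·m


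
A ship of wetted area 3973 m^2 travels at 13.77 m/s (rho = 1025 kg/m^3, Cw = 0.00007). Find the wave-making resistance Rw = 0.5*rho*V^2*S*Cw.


Formula: Rw = 0.5 * rho * V^2 * S * Cw
Step 1 — V^2 = 13.77^2 = 189.6129
Step 2 — 0.5 * rho * V^2 = 0.5 * 1025 * 189.6129 = 97176.61125
Step 3 — Rw = 97176.61125 * 3973 * 0.00007 ≈ 27026 N (5 s.f.)

27026 N


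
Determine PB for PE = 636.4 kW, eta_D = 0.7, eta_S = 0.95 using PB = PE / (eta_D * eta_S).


Formula: PB = PE / (eta_D * eta_S)
Step 1 — combined efficiency = eta_D * eta_S = 0.7 * 0.95 = 0.665
Step 2 — PB = 636.4 / 0.665 ≈ 956.99 kW (5 s.f.)

956.99 kW


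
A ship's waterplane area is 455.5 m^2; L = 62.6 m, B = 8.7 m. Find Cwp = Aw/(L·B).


Formula: Cwp = Aw / (L * B)
Step 1 — L * B = 62.6 * 8.7 = 544.62 m^2
Step 2 — Cwp = 455.5 / 544.62 ≈ 0.83636 (5 s.f.)

0.83636


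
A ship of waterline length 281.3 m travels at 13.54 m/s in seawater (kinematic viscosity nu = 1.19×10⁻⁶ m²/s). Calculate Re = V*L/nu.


Formula: Re = V * L / nu
Step 1 — V * L = 13.54 * 281.3 = 3808.802 m^2/s
Step 2 — Re = 3808.802 / 1.19e-6 = 3.20e+09

3.20e+09


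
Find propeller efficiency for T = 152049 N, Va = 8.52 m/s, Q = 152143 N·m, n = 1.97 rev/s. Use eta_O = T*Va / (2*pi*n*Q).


Formula: eta = T * Va / (2 * pi * n * Q)
Step 1 — numerator = T * Va = 152049 * 8.52 = 1295457.48
Step 2 — 2 * pi * n = 2 * pi * 1.97 = 12.377875
Step 3 — denominator = 12.377875 * 152143 = 1883207.04
Step 4 — eta = 1295457.48 / 1883207.04 ≈ 0.68790 (5 s.f.)

0.68790


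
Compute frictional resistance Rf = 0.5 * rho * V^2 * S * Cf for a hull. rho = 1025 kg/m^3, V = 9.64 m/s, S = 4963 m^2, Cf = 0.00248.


Formula: Rf = 0.5 * rho * V^2 * S * Cf
Step 1 — V^2 = 9.64^2 = 92.9296
Step 2 — 0.5 * rho * V^2 = 0.5 * 1025 * 92.9296 = 47626.42
Step 3 — Rf = 47626.42 * 4963 * 0.00248 ≈ 586200 N (5 s.f.)

586200 N


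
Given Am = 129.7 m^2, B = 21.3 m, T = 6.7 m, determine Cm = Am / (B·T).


Formula: Cm = Am / (B * T)
Step 1 — B * T = 21.3 * 6.7 = 142.71 m^2
Step 2 — Cm = 129.7 / 142.71 ≈ 0.90884 (5 s.f.)

0.90884


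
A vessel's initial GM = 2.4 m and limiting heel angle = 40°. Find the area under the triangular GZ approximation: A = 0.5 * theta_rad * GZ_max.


Formula: GZ_max = GM * sin(theta); Area = 0.5 * theta_rad * GZ_max
Step 1 — GZ_max = 2.4 * sin(40°) = 2.4 * 0.642788 = 1.542691 m
Step 2 — theta_rad = 40 * pi/180 = 0.698132 rad
Step 3 — Area = 0.5 * 0.698132 * 1.542691 ≈ 0.53850 m·rad (5 s.f.)

0.53850 m·rad


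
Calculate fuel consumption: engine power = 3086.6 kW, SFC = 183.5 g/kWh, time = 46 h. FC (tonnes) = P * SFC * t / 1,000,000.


Formula: FC (tonnes) = P * SFC * t / 1,000,000
Step 1 — P * SFC * t = 3086.6 * 183.5 * 46 = 26053990.6 g
Step 2 — FC (tonnes) = 26053990.6 / 1,000,000 ≈ 26.054 tonnes (5 s.f.)

26.054 tonnes


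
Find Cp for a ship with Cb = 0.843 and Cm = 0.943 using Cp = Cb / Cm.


Formula: Cp = Cb / Cm
Substituting: Cp = 0.843 / 0.943
Result: Cp ≈ 0.89396 (5 s.f.)

0.89396


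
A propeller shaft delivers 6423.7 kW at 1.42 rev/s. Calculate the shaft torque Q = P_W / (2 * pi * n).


Formula: Q = P_W / (2 * pi * n)
Step 1 — P_W = 6423.7 kW * 1000 = 6423700.0 W
Step 2 — 2 * pi * n = 2 * pi * 1.42 = 8.922123
Step 3 — Q = 6423700.0 / 8.922123 ≈ 719970 N·m (5 s.f.)

719970 N·m


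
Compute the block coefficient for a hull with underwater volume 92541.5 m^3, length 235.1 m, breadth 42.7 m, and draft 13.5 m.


Formula: Cb = V / (L * B * T)
Step 1 — L * B * T = 235.1 * 42.7 * 13.5 = 135523.395 m^3
Step 2 — Cb = 92541.5 / 135523.395 ≈ 0.68285 (5 s.f.)

0.68285


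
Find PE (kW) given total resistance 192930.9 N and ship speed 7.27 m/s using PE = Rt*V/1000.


Formula: PE = Rt * V / 1000 (kW)
Step 1 — PE (W) = 192930.9 * 7.27 = 1402607.643 W
Step 2 — PE (kW) = 1402607.643 / 1000 ≈ 1402.6 kW (5 s.f.)

1402.6 kW


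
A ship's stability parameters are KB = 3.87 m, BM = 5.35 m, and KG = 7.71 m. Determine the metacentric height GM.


Formula: GM = KB + BM - KG
Step 1 — KM = KB + BM = 3.87 + 5.35 = 9.22 m
Step 2 — GM = KM - KG = 9.22 - 7.71 = 1.51 m

1.51 m


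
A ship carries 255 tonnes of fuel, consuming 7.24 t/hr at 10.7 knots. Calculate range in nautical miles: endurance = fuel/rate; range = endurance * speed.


Formula: endurance = fuel / rate; range = endurance * speed
Step 1 — endurance = 255 / 7.24 = 35.221 hours
Step 2 — range = 35.221 * 10.7 ≈ 376.86 nautical miles (5 s.f.)

376.86 NM


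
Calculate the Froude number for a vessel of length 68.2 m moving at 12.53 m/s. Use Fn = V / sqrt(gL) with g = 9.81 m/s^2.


Formula: Fn = V / sqrt(g * L)
Step 1 — g * L = 9.81 * 68.2 = 669.042
Step 2 — sqrt(g * L) = sqrt(669.042) = 25.865846
Step 3 — Fn = 12.53 / 25.865846 ≈ 0.48442 (5 s.f.)

0.48442


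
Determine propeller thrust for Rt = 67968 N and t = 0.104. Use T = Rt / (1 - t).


Formula: T = Rt / (1 - t)
Step 1 — (1 - t) = 1 - 0.104 = 0.896
Step 2 — T = 67968 / 0.896 ≈ 75857 N (5 s.f.)

75857 N


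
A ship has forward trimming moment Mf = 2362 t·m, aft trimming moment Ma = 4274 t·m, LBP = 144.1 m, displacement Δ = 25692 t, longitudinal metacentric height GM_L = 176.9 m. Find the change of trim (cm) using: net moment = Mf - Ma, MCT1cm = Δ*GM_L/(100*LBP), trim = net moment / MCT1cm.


Formula: net trimming moment = Mf - Ma; MCT1cm = Δ*GM_L/(100*LBP); trim = net moment / MCT1cm
Step 1 — net trimming moment = 2362 - 4274 = -1912 t·m
Step 2 — MCT1cm = 25692 * 176.9 / (100 * 144.1) = 315.4001 t·m/cm
Step 3 — trim = -1912 / 315.4001 ≈ -6.0621 cm (5 s.f.)

-6.0621 cm


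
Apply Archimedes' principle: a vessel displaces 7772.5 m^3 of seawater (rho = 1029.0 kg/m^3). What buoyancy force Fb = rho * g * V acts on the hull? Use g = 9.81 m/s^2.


Formula: Fb = rho * g * V
Substituting: Fb = 1029.0 * 9.81 * 7772.5
Intermediate: 1029.0 * 9.81 = 10094.49
Result: Fb = 10094.49 * 7772.5 ≈ 78459000 N (5 s.f.)

78459000 N


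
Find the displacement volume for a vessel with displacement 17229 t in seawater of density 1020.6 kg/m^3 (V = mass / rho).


Formula: V = mass / rho
Step 1 — convert tonnes to kg: 17229 t * 1000 = 17229000 kg
Step 2 — V = 17229000 / 1020.6 ≈ 16881 m^3 (5 s.f.)

16881 m^3


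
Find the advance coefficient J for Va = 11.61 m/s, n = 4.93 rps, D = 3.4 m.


Formula: J = Va / (n * D)
Step 1 — n * D = 4.93 * 3.4 = 16.762
Step 2 — J = 11.61 / 16.762 ≈ 0.69264 (5 s.f.)

0.69264


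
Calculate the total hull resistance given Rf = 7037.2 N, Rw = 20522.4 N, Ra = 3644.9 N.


Formula: Rt = Rf + Rw + Ra
Substituting: Rt = 7037.2 + 20522.4 + 3644.9
Result: Rt = 31204.5 N

31204.5 N


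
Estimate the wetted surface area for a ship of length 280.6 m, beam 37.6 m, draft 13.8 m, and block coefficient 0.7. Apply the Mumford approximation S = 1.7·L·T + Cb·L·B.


Formula: S = 1.7*L*T + V/T with V = Cb*L*B*T, i.e. S = L * (1.7*T + Cb*B)
Step 1 — 1.7*T = 1.7 * 13.8 = 23.46 m
Step 2 — Cb*B = 0.7 * 37.6 = 26.32 m
Step 3 — 1.7*T + Cb*B = 23.46 + 26.32 = 49.78 m
Step 4 — S = 280.6 * 49.78 ≈ 13968 m^2 (5 s.f.)

13968 m^2


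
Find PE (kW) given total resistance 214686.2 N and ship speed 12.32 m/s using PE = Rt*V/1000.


Formula: PE = Rt * V / 1000 (kW)
Step 1 — PE (W) = 214686.2 * 12.32 = 2644933.984 W
Step 2 — PE (kW) = 2644933.984 / 1000 ≈ 2644.9 kW (5 s.f.)

2644.9 kW


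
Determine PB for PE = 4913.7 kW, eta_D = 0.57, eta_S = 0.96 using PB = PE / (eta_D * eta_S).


Formula: PB = PE / (eta_D * eta_S)
Step 1 — combined efficiency = eta_D * eta_S = 0.57 * 0.96 = 0.5472
Step 2 — PB = 4913.7 / 0.5472 ≈ 8979.7 kW (5 s.f.)

8979.7 kW


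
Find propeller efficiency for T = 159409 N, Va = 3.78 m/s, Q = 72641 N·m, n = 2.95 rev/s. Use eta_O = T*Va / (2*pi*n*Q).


Formula: eta = T * Va / (2 * pi * n * Q)
Step 1 — numerator = T * Va = 159409 * 3.78 = 602566.02
Step 2 — 2 * pi * n = 2 * pi * 2.95 = 18.535397
Step 3 — denominator = 18.535397 * 72641 = 1346429.77
Step 4 — eta = 602566.02 / 1346429.77 ≈ 0.44753 (5 s.f.)

0.44753


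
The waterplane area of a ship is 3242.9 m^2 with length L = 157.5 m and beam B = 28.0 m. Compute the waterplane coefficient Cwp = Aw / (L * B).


Formula: Cwp = Aw / (L * B)
Step 1 — L * B = 157.5 * 28.0 = 4410.0 m^2
Step 2 — Cwp = 3242.9 / 4410.0 ≈ 0.73535 (5 s.f.)

0.73535


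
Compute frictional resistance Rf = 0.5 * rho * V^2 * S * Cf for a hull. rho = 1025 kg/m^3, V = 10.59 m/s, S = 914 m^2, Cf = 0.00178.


Formula: Rf = 0.5 * rho * V^2 * S * Cf
Step 1 — V^2 = 10.59^2 = 112.1481
Step 2 — 0.5 * rho * V^2 = 0.5 * 1025 * 112.1481 = 57475.90125
Step 3 — Rf = 57475.90125 * 914 * 0.00178 ≈ 93509 N (5 s.f.)

93509 N


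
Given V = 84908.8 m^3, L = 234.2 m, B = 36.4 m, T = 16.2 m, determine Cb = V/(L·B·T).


Formula: Cb = V / (L * B * T)
Step 1 — L * B * T = 234.2 * 36.4 * 16.2 = 138103.056 m^3
Step 2 — Cb = 84908.8 / 138103.056 ≈ 0.61482 (5 s.f.)

0.61482


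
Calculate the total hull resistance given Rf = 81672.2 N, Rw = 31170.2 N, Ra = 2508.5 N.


Formula: Rt = Rf + Rw + Ra
Substituting: Rt = 81672.2 + 31170.2 + 2508.5
Result: Rt = 115350.9 N

115350.9 N


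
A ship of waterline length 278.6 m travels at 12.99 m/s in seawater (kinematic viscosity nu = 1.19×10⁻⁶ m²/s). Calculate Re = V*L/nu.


Formula: Re = V * L / nu
Step 1 — V * L = 12.99 * 278.6 = 3619.014 m^2/s
Step 2 — Re = 3619.014 / 1.19e-6 = 3.04e+09

3.04e+09


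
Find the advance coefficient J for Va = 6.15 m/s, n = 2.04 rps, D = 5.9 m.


Formula: J = Va / (n * D)
Step 1 — n * D = 2.04 * 5.9 = 12.036
Step 2 — J = 6.15 / 12.036 ≈ 0.51097 (5 s.f.)

0.51097


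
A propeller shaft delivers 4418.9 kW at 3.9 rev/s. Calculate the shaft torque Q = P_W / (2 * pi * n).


Formula: Q = P_W / (2 * pi * n)
Step 1 — P_W = 4418.9 kW * 1000 = 4418900.0 W
Step 2 — 2 * pi * n = 2 * pi * 3.9 = 24.504423
Step 3 — Q = 4418900.0 / 24.504423 ≈ 180330 N·m (5 s.f.)

180330 N·m


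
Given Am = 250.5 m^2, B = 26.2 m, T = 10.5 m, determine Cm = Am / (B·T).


Formula: Cm = Am / (B * T)
Step 1 — B * T = 26.2 * 10.5 = 275.1 m^2
Step 2 — Cm = 250.5 / 275.1 ≈ 0.91058 (5 s.f.)

0.91058


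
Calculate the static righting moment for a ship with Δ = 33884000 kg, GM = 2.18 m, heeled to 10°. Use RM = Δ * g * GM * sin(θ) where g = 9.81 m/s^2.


Formula: GZ = GM * sin(theta); RM = disp * g * GZ
Step 1 — GZ = 2.18 * sin(10°) = 2.18 * 0.173648 = 0.378553 m
Step 2 — RM = 33884000 * 9.81 * 0.378553 ≈ 125830000 N·m (5 s.f.)

125830000 N·m


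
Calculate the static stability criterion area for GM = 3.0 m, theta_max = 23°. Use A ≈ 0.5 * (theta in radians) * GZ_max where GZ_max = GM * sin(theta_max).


Formula: GZ_max = GM * sin(theta); Area = 0.5 * theta_rad * GZ_max
Step 1 — GZ_max = 3.0 * sin(23°) = 3.0 * 0.390731 = 1.172193 m
Step 2 — theta_rad = 23 * pi/180 = 0.401426 rad
Step 3 — Area = 0.5 * 0.401426 * 1.172193 ≈ 0.23527 m·rad (5 s.f.)

0.23527 m·rad


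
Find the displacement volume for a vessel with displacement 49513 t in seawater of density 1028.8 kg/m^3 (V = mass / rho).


Formula: V = mass / rho
Step 1 — convert tonnes to kg: 49513 t * 1000 = 49513000 kg
Step 2 — V = 49513000 / 1028.8 ≈ 48127 m^3 (5 s.f.)

48127 m^3


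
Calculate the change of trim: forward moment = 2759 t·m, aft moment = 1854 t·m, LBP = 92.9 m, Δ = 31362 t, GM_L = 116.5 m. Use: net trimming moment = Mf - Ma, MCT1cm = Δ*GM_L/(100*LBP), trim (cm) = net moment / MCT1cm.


Formula: net trimming moment = Mf - Ma; MCT1cm = Δ*GM_L/(100*LBP); trim = net moment / MCT1cm
Step 1 — net trimming moment = 2759 - 1854 = 905 t·m
Step 2 — MCT1cm = 31362 * 116.5 / (100 * 92.9) = 393.291 t·m/cm
Step 3 — trim = 905 / 393.291 ≈ 2.3011 cm (5 s.f.)

2.3011 cm


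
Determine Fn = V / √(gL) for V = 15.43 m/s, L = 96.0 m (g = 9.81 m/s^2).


Formula: Fn = V / sqrt(g * L)
Step 1 — g * L = 9.81 * 96.0 = 941.76
Step 2 — sqrt(g * L) = sqrt(941.76) = 30.688108
Step 3 — Fn = 15.43 / 30.688108 ≈ 0.50280 (5 s.f.)

0.50280


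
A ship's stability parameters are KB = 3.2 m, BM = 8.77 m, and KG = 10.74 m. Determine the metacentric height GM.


Formula: GM = KB + BM - KG
Step 1 — KM = KB + BM = 3.2 + 8.77 = 11.97 m
Step 2 — GM = KM - KG = 11.97 - 10.74 = 1.23 m

1.23 m


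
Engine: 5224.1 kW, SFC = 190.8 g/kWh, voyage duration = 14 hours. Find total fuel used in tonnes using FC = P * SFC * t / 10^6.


Formula: FC (tonnes) = P * SFC * t / 1,000,000
Step 1 — P * SFC * t = 5224.1 * 190.8 * 14 = 13954615.92 g
Step 2 — FC (tonnes) = 13954615.92 / 1,000,000 ≈ 13.955 tonnes (5 s.f.)

13.955 tonnes


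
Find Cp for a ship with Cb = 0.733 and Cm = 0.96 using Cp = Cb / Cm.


Formula: Cp = Cb / Cm
Substituting: Cp = 0.733 / 0.96
Result: Cp ≈ 0.76354 (5 s.f.)

0.76354


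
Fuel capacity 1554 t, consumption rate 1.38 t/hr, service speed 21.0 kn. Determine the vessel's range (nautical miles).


Formula: endurance = fuel / rate; range = endurance * speed
Step 1 — endurance = 1554 / 1.38 = 1126.087 hours
Step 2 — range = 1126.087 * 21.0 ≈ 23648 nautical miles (5 s.f.)

23648 NM


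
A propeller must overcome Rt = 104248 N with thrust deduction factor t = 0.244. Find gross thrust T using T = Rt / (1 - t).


Formula: T = Rt / (1 - t)
Step 1 — (1 - t) = 1 - 0.244 = 0.756
Step 2 — T = 104248 / 0.756 ≈ 137890 N (5 s.f.)

137890 N


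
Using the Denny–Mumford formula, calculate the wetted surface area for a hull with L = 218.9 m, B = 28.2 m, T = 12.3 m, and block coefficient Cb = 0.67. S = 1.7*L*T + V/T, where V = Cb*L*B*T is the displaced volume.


Formula: S = 1.7*L*T + V/T with V = Cb*L*B*T, i.e. S = L * (1.7*T + Cb*B)
Step 1 — 1.7*T = 1.7 * 12.3 = 20.91 m
Step 2 — Cb*B = 0.67 * 28.2 = 18.894 m
Step 3 — 1.7*T + Cb*B = 20.91 + 18.894 = 39.804 m
Step 4 — S = 218.9 * 39.804 ≈ 8713.1 m^2 (5 s.f.)

8713.1 m^2


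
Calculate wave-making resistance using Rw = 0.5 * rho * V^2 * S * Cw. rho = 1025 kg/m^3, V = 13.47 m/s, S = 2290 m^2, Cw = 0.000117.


Formula: Rw = 0.5 * rho * V^2 * S * Cw
Step 1 — V^2 = 13.47^2 = 181.4409
Step 2 — 0.5 * rho * V^2 = 0.5 * 1025 * 181.4409 = 92988.46125
Step 3 — Rw = 92988.46125 * 2290 * 0.000117 ≈ 24914 N (5 s.f.)

24914 N


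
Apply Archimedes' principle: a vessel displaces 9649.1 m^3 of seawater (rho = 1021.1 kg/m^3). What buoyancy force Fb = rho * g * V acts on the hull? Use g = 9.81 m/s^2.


Formula: Fb = rho * g * V
Substituting: Fb = 1021.1 * 9.81 * 9649.1
Intermediate: 1021.1 * 9.81 = 10016.991
Result: Fb = 10016.991 * 9649.1 ≈ 96655000 N (5 s.f.)

96655000 N


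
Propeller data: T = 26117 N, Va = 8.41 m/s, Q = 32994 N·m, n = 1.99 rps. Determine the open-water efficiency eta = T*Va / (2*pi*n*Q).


Formula: eta = T * Va / (2 * pi * n * Q)
Step 1 — numerator = T * Va = 26117 * 8.41 = 219643.97
Step 2 — 2 * pi * n = 2 * pi * 1.99 = 12.503539
Step 3 — denominator = 12.503539 * 32994 = 412541.77
Step 4 — eta = 219643.97 / 412541.77 ≈ 0.53242 (5 s.f.)

0.53242


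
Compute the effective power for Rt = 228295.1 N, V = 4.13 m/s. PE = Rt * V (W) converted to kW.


Formula: PE = Rt * V / 1000 (kW)
Step 1 — PE (W) = 228295.1 * 4.13 = 942858.763 W
Step 2 — PE (kW) = 942858.763 / 1000 ≈ 942.86 kW (5 s.f.)

942.86 kW


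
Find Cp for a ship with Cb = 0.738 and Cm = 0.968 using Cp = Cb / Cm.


Formula: Cp = Cb / Cm
Substituting: Cp = 0.738 / 0.968
Result: Cp ≈ 0.76240 (5 s.f.)

0.76240


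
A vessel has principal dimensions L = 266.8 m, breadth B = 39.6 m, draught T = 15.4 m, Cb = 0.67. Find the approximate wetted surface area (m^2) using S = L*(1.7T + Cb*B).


Formula: S = 1.7*L*T + V/T with V = Cb*L*B*T, i.e. S = L * (1.7*T + Cb*B)
Step 1 — 1.7*T = 1.7 * 15.4 = 26.18 m
Step 2 — Cb*B = 0.67 * 39.6 = 26.532 m
Step 3 — 1.7*T + Cb*B = 26.18 + 26.532 = 52.712 m
Step 4 — S = 266.8 * 52.712 ≈ 14064 m^2 (5 s.f.)

14064 m^2


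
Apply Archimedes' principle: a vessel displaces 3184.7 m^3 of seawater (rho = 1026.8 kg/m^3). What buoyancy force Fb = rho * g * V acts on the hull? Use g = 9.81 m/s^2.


Formula: Fb = rho * g * V
Substituting: Fb = 1026.8 * 9.81 * 3184.7
Intermediate: 1026.8 * 9.81 = 10072.908
Result: Fb = 10072.908 * 3184.7 ≈ 32079000 N (5 s.f.)

32079000 N


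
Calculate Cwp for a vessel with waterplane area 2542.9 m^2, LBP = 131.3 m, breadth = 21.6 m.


Formula: Cwp = Aw / (L * B)
Step 1 — L * B = 131.3 * 21.6 = 2836.08 m^2
Step 2 — Cwp = 2542.9 / 2836.08 ≈ 0.89662 (5 s.f.)

0.89662


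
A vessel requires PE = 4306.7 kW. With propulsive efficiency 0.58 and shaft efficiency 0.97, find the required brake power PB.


Formula: PB = PE / (eta_D * eta_S)
Step 1 — combined efficiency = eta_D * eta_S = 0.58 * 0.97 = 0.5626
Step 2 — PB = 4306.7 / 0.5626 ≈ 7655.0 kW (5 s.f.)

7655.0 kW


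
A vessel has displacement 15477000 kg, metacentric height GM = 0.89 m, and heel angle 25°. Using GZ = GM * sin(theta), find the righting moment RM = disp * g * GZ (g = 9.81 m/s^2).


Formula: GZ = GM * sin(theta); RM = disp * g * GZ
Step 1 — GZ = 0.89 * sin(25°) = 0.89 * 0.422618 = 0.37613 m
Step 2 — RM = 15477000 * 9.81 * 0.37613 ≈ 57108000 N·m (5 s.f.)

57108000 N·m


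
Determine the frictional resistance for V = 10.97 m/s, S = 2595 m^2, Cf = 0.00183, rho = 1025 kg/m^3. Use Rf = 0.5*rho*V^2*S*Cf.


Formula: Rf = 0.5 * rho * V^2 * S * Cf
Step 1 — V^2 = 10.97^2 = 120.3409
Step 2 — 0.5 * rho * V^2 = 0.5 * 1025 * 120.3409 = 61674.71125
Step 3 — Rf = 61674.71125 * 2595 * 0.00183 ≈ 292880 N (5 s.f.)

292880 N


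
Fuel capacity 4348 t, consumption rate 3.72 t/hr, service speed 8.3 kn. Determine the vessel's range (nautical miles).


Formula: endurance = fuel / rate; range = endurance * speed
Step 1 — endurance = 4348 / 3.72 = 1168.8172 hours
Step 2 — range = 1168.8172 * 8.3 ≈ 9701.2 nautical miles (5 s.f.)

9701.2 NM


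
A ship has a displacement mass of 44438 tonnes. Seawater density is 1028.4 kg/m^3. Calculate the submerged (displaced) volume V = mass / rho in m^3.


Formula: V = mass / rho
Step 1 — convert tonnes to kg: 44438 t * 1000 = 44438000 kg
Step 2 — V = 44438000 / 1028.4 ≈ 43211 m^3 (5 s.f.)

43211 m^3


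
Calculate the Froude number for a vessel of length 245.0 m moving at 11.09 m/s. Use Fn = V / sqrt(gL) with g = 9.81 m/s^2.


Formula: Fn = V / sqrt(g * L)
Step 1 — g * L = 9.81 * 245.0 = 2403.45
Step 2 — sqrt(g * L) = sqrt(2403.45) = 49.024994
Step 3 — Fn = 11.09 / 49.024994 ≈ 0.22621 (5 s.f.)

0.22621


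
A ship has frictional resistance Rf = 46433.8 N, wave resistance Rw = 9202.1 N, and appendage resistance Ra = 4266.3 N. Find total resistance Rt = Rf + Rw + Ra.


Formula: Rt = Rf + Rw + Ra
Substituting: Rt = 46433.8 + 9202.1 + 4266.3
Result: Rt = 59902.2 N

59902.2 N


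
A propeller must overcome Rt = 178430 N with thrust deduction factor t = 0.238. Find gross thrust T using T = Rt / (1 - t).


Formula: T = Rt / (1 - t)
Step 1 — (1 - t) = 1 - 0.238 = 0.762
Step 2 — T = 178430 / 0.762 ≈ 234160 N (5 s.f.)

234160 N


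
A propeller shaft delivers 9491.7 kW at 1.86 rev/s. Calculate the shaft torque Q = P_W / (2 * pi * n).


Formula: Q = P_W / (2 * pi * n)
Step 1 — P_W = 9491.7 kW * 1000 = 9491700.0 W
Step 2 — 2 * pi * n = 2 * pi * 1.86 = 11.686725
Step 3 — Q = 9491700.0 / 11.686725 ≈ 812180 N·m (5 s.f.)

812180 N·m


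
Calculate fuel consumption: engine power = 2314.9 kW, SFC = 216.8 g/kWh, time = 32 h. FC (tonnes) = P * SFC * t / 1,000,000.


Formula: FC (tonnes) = P * SFC * t / 1,000,000
Step 1 — P * SFC * t = 2314.9 * 216.8 * 32 = 16059850.24 g
Step 2 — FC (tonnes) = 16059850.24 / 1,000,000 ≈ 16.060 tonnes (5 s.f.)

16.060 tonnes


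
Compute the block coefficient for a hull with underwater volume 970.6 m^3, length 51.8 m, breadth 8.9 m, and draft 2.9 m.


Formula: Cb = V / (L * B * T)
Step 1 — L * B * T = 51.8 * 8.9 * 2.9 = 1336.958 m^3
Step 2 — Cb = 970.6 / 1336.958 ≈ 0.72598 (5 s.f.)

0.72598


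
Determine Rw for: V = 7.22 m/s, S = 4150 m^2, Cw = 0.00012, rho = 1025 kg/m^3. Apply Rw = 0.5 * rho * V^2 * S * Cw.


Formula: Rw = 0.5 * rho * V^2 * S * Cw
Step 1 — V^2 = 7.22^2 = 52.1284
Step 2 — 0.5 * rho * V^2 = 0.5 * 1025 * 52.1284 = 26715.805
Step 3 — Rw = 26715.805 * 4150 * 0.00012 ≈ 13304 N (5 s.f.)

13304 N


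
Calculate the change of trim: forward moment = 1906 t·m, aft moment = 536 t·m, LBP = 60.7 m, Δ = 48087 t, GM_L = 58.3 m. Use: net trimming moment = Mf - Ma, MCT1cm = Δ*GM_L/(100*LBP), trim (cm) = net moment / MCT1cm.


Formula: net trimming moment = Mf - Ma; MCT1cm = Δ*GM_L/(100*LBP); trim = net moment / MCT1cm
Step 1 — net trimming moment = 1906 - 536 = 1370 t·m
Step 2 — MCT1cm = 48087 * 58.3 / (100 * 60.7) = 461.857 t·m/cm
Step 3 — trim = 1370 / 461.857 ≈ 2.9663 cm (5 s.f.)

2.9663 cm


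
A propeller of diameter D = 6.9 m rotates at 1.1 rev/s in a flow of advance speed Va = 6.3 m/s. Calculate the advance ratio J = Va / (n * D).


Formula: J = Va / (n * D)
Step 1 — n * D = 1.1 * 6.9 = 7.59
Step 2 — J = 6.3 / 7.59 ≈ 0.83004 (5 s.f.)

0.83004


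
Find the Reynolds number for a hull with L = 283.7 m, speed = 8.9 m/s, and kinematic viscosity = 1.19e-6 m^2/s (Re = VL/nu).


Formula: Re = V * L / nu
Step 1 — V * L = 8.9 * 283.7 = 2524.93 m^2/s
Step 2 — Re = 2524.93 / 1.19e-6 = 2.12e+09

2.12e+09


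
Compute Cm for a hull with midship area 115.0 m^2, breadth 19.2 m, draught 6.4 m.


Formula: Cm = Am / (B * T)
Step 1 — B * T = 19.2 * 6.4 = 122.88 m^2
Step 2 — Cm = 115.0 / 122.88 ≈ 0.93587 (5 s.f.)

0.93587


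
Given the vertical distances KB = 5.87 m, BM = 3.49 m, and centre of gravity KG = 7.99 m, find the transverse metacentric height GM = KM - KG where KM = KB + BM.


Formula: GM = KB + BM - KG
Step 1 — KM = KB + BM = 5.87 + 3.49 = 9.36 m
Step 2 — GM = KM - KG = 9.36 - 7.99 = 1.37 m

1.37 m


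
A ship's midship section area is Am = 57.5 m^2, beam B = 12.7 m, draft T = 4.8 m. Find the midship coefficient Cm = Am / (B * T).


Formula: Cm = Am / (B * T)
Step 1 — B * T = 12.7 * 4.8 = 60.96 m^2
Step 2 — Cm = 57.5 / 60.96 ≈ 0.94324 (5 s.f.)

0.94324


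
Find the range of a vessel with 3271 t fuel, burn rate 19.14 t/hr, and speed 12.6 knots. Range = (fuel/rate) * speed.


Formula: endurance = fuel / rate; range = endurance * speed
Step 1 — endurance = 3271 / 19.14 = 170.8986 hours
Step 2 — range = 170.8986 * 12.6 ≈ 2153.3 nautical miles (5 s.f.)

2153.3 NM


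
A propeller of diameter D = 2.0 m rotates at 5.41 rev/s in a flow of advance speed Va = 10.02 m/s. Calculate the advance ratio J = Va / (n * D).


Formula: J = Va / (n * D)
Step 1 — n * D = 5.41 * 2.0 = 10.82
Step 2 — J = 10.02 / 10.82 ≈ 0.92606 (5 s.f.)

0.92606


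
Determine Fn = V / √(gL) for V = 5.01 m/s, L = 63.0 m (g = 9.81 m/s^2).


Formula: Fn = V / sqrt(g * L)
Step 1 — g * L = 9.81 * 63.0 = 618.03
Step 2 — sqrt(g * L) = sqrt(618.03) = 24.860209
Step 3 — Fn = 5.01 / 24.860209 ≈ 0.20153 (5 s.f.)

0.20153


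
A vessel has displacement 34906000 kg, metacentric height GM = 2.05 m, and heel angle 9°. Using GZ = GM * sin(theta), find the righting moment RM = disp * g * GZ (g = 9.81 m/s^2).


Formula: GZ = GM * sin(theta); RM = disp * g * GZ
Step 1 — GZ = 2.05 * sin(9°) = 2.05 * 0.156434 = 0.32069 m
Step 2 — RM = 34906000 * 9.81 * 0.32069 ≈ 109810000 N·m (5 s.f.)

109810000 N·m


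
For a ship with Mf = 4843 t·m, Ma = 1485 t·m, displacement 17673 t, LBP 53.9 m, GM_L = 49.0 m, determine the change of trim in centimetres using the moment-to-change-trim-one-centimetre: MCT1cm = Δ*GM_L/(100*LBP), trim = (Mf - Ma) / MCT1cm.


Formula: net trimming moment = Mf - Ma; MCT1cm = Δ*GM_L/(100*LBP); trim = net moment / MCT1cm
Step 1 — net trimming moment = 4843 - 1485 = 3358 t·m
Step 2 — MCT1cm = 17673 * 49.0 / (100 * 53.9) = 160.6636 t·m/cm
Step 3 — trim = 3358 / 160.6636 ≈ 20.901 cm (5 s.f.)

20.901 cm


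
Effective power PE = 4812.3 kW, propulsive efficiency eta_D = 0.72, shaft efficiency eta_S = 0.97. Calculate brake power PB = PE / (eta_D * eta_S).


Formula: PB = PE / (eta_D * eta_S)
Step 1 — combined efficiency = eta_D * eta_S = 0.72 * 0.97 = 0.6984
Step 2 — PB = 4812.3 / 0.6984 ≈ 6890.5 kW (5 s.f.)

6890.5 kW


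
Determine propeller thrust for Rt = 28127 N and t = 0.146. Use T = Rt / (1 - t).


Formula: T = Rt / (1 - t)
Step 1 — (1 - t) = 1 - 0.146 = 0.854
Step 2 — T = 28127 / 0.854 ≈ 32936 N (5 s.f.)

32936 N


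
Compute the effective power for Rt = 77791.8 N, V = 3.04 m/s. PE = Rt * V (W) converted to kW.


Formula: PE = Rt * V / 1000 (kW)
Step 1 — PE (W) = 77791.8 * 3.04 = 236487.072 W
Step 2 — PE (kW) = 236487.072 / 1000 ≈ 236.49 kW (5 s.f.)

236.49 kW


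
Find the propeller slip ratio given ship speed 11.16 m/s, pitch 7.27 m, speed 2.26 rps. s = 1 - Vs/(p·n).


Formula: s = 1 - Vs / (p * n)
Step 1 — p * n = 7.27 * 2.26 = 16.4302
Step 2 — Vs / (p*n) = 11.16 / 16.4302 = 0.679237 (6 d.p.)
Step 3 — s = 1 - 0.679237 = 0.320763

0.320763


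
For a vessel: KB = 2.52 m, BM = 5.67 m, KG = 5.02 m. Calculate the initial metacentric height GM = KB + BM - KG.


Formula: GM = KB + BM - KG
Step 1 — KM = KB + BM = 2.52 + 5.67 = 8.19 m
Step 2 — GM = KM - KG = 8.19 - 5.02 = 3.17 m

3.17 m


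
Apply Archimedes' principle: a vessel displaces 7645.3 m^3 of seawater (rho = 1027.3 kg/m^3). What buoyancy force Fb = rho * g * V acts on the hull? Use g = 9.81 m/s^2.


Formula: Fb = rho * g * V
Substituting: Fb = 1027.3 * 9.81 * 7645.3
Intermediate: 1027.3 * 9.81 = 10077.813
Result: Fb = 10077.813 * 7645.3 ≈ 77048000 N (5 s.f.)

77048000 N


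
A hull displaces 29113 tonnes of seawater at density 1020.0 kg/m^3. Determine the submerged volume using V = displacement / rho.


Formula: V = mass / rho
Step 1 — convert tonnes to kg: 29113 t * 1000 = 29113000 kg
Step 2 — V = 29113000 / 1020.0 ≈ 28542 m^3 (5 s.f.)

28542 m^3


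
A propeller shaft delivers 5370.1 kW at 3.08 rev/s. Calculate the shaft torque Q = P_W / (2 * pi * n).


Formula: Q = P_W / (2 * pi * n)
Step 1 — P_W = 5370.1 kW * 1000 = 5370100.0 W
Step 2 — 2 * pi * n = 2 * pi * 3.08 = 19.352211
Step 3 — Q = 5370100.0 / 19.352211 ≈ 277490 N·m (5 s.f.)

277490 N·m


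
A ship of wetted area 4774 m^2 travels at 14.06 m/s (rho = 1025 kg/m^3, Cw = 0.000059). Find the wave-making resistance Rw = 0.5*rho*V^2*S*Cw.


Formula: Rw = 0.5 * rho * V^2 * S * Cw
Step 1 — V^2 = 14.06^2 = 197.6836
Step 2 — 0.5 * rho * V^2 = 0.5 * 1025 * 197.6836 = 101312.845
Step 3 — Rw = 101312.845 * 4774 * 0.000059 ≈ 28536 N (5 s.f.)

28536 N


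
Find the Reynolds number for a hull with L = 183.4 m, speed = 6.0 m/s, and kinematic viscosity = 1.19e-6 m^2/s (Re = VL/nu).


Formula: Re = V * L / nu
Step 1 — V * L = 6.0 * 183.4 = 1100.4 m^2/s
Step 2 — Re = 1100.4 / 1.19e-6 = 9.25e+08

9.25e+08


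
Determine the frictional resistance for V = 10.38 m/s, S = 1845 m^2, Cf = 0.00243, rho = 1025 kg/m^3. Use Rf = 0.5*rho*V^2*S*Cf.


Formula: Rf = 0.5 * rho * V^2 * S * Cf
Step 1 — V^2 = 10.38^2 = 107.7444
Step 2 — 0.5 * rho * V^2 = 0.5 * 1025 * 107.7444 = 55219.005
Step 3 — Rf = 55219.005 * 1845 * 0.00243 ≈ 247570 N (5 s.f.)

247570 N


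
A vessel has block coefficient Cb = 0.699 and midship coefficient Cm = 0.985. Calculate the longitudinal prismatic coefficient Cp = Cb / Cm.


Formula: Cp = Cb / Cm
Substituting: Cp = 0.699 / 0.985
Result: Cp ≈ 0.70964 (5 s.f.)

0.70964


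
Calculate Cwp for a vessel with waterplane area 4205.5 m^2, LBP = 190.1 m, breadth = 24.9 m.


Formula: Cwp = Aw / (L * B)
Step 1 — L * B = 190.1 * 24.9 = 4733.49 m^2
Step 2 — Cwp = 4205.5 / 4733.49 ≈ 0.88846 (5 s.f.)

0.88846


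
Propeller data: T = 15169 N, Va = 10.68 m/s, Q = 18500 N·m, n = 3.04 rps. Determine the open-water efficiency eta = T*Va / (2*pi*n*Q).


Formula: eta = T * Va / (2 * pi * n * Q)
Step 1 — numerator = T * Va = 15169 * 10.68 = 162004.92
Step 2 — 2 * pi * n = 2 * pi * 3.04 = 19.100883
Step 3 — denominator = 19.100883 * 18500 = 353366.34
Step 4 — eta = 162004.92 / 353366.34 ≈ 0.45846 (5 s.f.)

0.45846


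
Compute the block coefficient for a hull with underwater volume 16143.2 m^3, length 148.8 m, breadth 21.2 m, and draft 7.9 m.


Formula: Cb = V / (L * B * T)
Step 1 — L * B * T = 148.8 * 21.2 * 7.9 = 24921.024 m^3
Step 2 — Cb = 16143.2 / 24921.024 ≈ 0.64777 (5 s.f.)

0.64777


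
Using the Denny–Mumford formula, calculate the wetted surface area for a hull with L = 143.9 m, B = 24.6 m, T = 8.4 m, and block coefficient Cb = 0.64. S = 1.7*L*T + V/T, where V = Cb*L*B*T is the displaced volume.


Formula: S = 1.7*L*T + V/T with V = Cb*L*B*T, i.e. S = L * (1.7*T + Cb*B)
Step 1 — 1.7*T = 1.7 * 8.4 = 14.28 m
Step 2 — Cb*B = 0.64 * 24.6 = 15.744 m
Step 3 — 1.7*T + Cb*B = 14.28 + 15.744 = 30.024 m
Step 4 — S = 143.9 * 30.024 ≈ 4320.5 m^2 (5 s.f.)

4320.5 m^2


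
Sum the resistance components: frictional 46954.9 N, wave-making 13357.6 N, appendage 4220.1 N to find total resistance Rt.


Formula: Rt = Rf + Rw + Ra
Substituting: Rt = 46954.9 + 13357.6 + 4220.1
Result: Rt = 64532.6 N

64532.6 N


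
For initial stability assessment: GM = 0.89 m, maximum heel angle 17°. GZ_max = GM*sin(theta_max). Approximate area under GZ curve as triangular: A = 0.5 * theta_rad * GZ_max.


Formula: GZ_max = GM * sin(theta); Area = 0.5 * theta_rad * GZ_max
Step 1 — GZ_max = 0.89 * sin(17°) = 0.89 * 0.292372 = 0.260211 m
Step 2 — theta_rad = 17 * pi/180 = 0.296706 rad
Step 3 — Area = 0.5 * 0.296706 * 0.260211 ≈ 0.038603 m·rad (5 s.f.)

0.038603 m·rad


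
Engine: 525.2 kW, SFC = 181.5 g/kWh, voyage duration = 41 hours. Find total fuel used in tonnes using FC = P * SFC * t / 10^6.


Formula: FC (tonnes) = P * SFC * t / 1,000,000
Step 1 — P * SFC * t = 525.2 * 181.5 * 41 = 3908275.8 g
Step 2 — FC (tonnes) = 3908275.8 / 1,000,000 ≈ 3.9083 tonnes (5 s.f.)

3.9083 tonnes


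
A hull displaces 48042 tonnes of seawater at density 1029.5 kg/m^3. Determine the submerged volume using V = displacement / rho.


Formula: V = mass / rho
Step 1 — convert tonnes to kg: 48042 t * 1000 = 48042000 kg
Step 2 — V = 48042000 / 1029.5 ≈ 46665 m^3 (5 s.f.)

46665 m^3


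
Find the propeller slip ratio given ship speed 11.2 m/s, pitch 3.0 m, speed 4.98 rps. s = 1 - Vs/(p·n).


Formula: s = 1 - Vs / (p * n)
Step 1 — p * n = 3.0 * 4.98 = 14.94
Step 2 — Vs / (p*n) = 11.2 / 14.94 = 0.749665 (6 d.p.)
Step 3 — s = 1 - 0.749665 = 0.250335

0.250335


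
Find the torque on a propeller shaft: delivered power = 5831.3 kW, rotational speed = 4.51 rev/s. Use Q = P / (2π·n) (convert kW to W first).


Formula: Q = P_W / (2 * pi * n)
Step 1 — P_W = 5831.3 kW * 1000 = 5831300.0 W
Step 2 — 2 * pi * n = 2 * pi * 4.51 = 28.337166
Step 3 — Q = 5831300.0 / 28.337166 ≈ 205780 N·m (5 s.f.)

205780 N·m


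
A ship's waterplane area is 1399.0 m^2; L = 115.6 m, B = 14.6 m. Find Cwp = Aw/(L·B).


Formula: Cwp = Aw / (L * B)
Step 1 — L * B = 115.6 * 14.6 = 1687.76 m^2
Step 2 — Cwp = 1399.0 / 1687.76 ≈ 0.82891 (5 s.f.)

0.82891


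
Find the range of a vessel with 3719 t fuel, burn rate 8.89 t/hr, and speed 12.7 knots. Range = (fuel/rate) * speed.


Formula: endurance = fuel / rate; range = endurance * speed
Step 1 — endurance = 3719 / 8.89 = 418.3352 hours
Step 2 — range = 418.3352 * 12.7 ≈ 5312.9 nautical miles (5 s.f.)

5312.9 NM


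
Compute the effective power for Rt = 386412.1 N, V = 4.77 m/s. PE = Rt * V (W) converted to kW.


Formula: PE = Rt * V / 1000 (kW)
Step 1 — PE (W) = 386412.1 * 4.77 = 1843185.717 W
Step 2 — PE (kW) = 1843185.717 / 1000 ≈ 1843.2 kW (5 s.f.)

1843.2 kW


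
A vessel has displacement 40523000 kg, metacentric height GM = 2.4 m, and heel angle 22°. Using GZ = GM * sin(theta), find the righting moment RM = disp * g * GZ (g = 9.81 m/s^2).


Formula: GZ = GM * sin(theta); RM = disp * g * GZ
Step 1 — GZ = 2.4 * sin(22°) = 2.4 * 0.374607 = 0.899057 m
Step 2 — RM = 40523000 * 9.81 * 0.899057 ≈ 357400000 N·m (5 s.f.)

357400000 N·m


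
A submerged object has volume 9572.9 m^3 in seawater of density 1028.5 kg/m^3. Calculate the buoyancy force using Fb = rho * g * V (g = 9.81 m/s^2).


Formula: Fb = rho * g * V
Substituting: Fb = 1028.5 * 9.81 * 9572.9
Intermediate: 1028.5 * 9.81 = 10089.585
Result: Fb = 10089.585 * 9572.9 ≈ 96587000 N (5 s.f.)

96587000 N


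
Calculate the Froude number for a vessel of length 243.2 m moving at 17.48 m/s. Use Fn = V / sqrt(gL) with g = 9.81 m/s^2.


Formula: Fn = V / sqrt(g * L)
Step 1 — g * L = 9.81 * 243.2 = 2385.792
Step 2 — sqrt(g * L) = sqrt(2385.792) = 48.84457
Step 3 — Fn = 17.48 / 48.84457 ≈ 0.35787 (5 s.f.)

0.35787


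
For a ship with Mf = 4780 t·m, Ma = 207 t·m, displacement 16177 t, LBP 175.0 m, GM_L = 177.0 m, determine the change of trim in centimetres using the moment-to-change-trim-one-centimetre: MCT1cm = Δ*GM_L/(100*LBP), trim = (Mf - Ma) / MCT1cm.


Formula: net trimming moment = Mf - Ma; MCT1cm = Δ*GM_L/(100*LBP); trim = net moment / MCT1cm
Step 1 — net trimming moment = 4780 - 207 = 4573 t·m
Step 2 — MCT1cm = 16177 * 177.0 / (100 * 175.0) = 163.6188 t·m/cm
Step 3 — trim = 4573 / 163.6188 ≈ 27.949 cm (5 s.f.)

27.949 cm


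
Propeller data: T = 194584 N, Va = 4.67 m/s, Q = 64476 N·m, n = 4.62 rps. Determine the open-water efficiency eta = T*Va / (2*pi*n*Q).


Formula: eta = T * Va / (2 * pi * n * Q)
Step 1 — numerator = T * Va = 194584 * 4.67 = 908707.28
Step 2 — 2 * pi * n = 2 * pi * 4.62 = 29.028316
Step 3 — denominator = 29.028316 * 64476 = 1871629.7
Step 4 — eta = 908707.28 / 1871629.7 ≈ 0.48552 (5 s.f.)

0.48552


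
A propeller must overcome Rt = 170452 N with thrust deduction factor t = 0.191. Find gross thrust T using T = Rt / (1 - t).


Formula: T = Rt / (1 - t)
Step 1 — (1 - t) = 1 - 0.191 = 0.809
Step 2 — T = 170452 / 0.809 ≈ 210690 N (5 s.f.)

210690 N


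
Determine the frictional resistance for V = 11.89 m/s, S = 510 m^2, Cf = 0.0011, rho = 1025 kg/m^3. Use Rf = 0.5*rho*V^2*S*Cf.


Formula: Rf = 0.5 * rho * V^2 * S * Cf
Step 1 — V^2 = 11.89^2 = 141.3721
Step 2 — 0.5 * rho * V^2 = 0.5 * 1025 * 141.3721 = 72453.20125
Step 3 — Rf = 72453.20125 * 510 * 0.0011 ≈ 40646 N (5 s.f.)

40646 N


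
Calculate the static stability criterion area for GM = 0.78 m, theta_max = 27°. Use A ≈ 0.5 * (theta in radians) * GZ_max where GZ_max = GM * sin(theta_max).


Formula: GZ_max = GM * sin(theta); Area = 0.5 * theta_rad * GZ_max
Step 1 — GZ_max = 0.78 * sin(27°) = 0.78 * 0.45399 = 0.354112 m
Step 2 — theta_rad = 27 * pi/180 = 0.471239 rad
Step 3 — Area = 0.5 * 0.471239 * 0.354112 ≈ 0.083436 m·rad (5 s.f.)

0.083436 m·rad


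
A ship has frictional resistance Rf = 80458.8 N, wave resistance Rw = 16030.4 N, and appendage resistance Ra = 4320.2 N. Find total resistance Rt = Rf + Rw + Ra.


Formula: Rt = Rf + Rw + Ra
Substituting: Rt = 80458.8 + 16030.4 + 4320.2
Result: Rt = 100809.4 N

100809.4 N


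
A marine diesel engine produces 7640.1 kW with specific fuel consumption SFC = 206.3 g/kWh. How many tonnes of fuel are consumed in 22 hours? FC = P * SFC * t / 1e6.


Formula: FC (tonnes) = P * SFC * t / 1,000,000
Step 1 — P * SFC * t = 7640.1 * 206.3 * 22 = 34675357.86 g
Step 2 — FC (tonnes) = 34675357.86 / 1,000,000 ≈ 34.675 tonnes (5 s.f.)

34.675 tonnes
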